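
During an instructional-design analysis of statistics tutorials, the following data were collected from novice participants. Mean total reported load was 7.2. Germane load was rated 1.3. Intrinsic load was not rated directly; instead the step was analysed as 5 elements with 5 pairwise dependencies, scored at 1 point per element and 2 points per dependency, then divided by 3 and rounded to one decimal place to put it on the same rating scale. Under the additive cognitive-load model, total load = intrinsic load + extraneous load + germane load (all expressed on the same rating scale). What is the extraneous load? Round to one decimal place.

Intrinsic (element-interactivity): (5 × 1 + 5 × 2) / 3 = 15 / 3 = 5.0000 → 5.0.
extraneous load = total − intrinsic − germane
             = 7.2 − 5.0 − 1.3 = 0.9.

0.9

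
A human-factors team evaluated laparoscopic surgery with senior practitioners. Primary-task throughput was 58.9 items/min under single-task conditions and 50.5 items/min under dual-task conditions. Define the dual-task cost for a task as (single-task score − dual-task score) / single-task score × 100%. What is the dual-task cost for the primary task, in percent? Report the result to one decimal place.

Cost = (58.9 − 50.5) / 58.9 × 100%
     = 8.4000 / 58.9 × 100% = 14.2615%.
≈ 14.3%.

14.3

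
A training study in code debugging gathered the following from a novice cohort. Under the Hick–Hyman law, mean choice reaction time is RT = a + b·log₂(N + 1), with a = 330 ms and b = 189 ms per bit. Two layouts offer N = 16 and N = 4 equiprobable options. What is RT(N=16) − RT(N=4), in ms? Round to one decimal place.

RT(16) = 330 + 189·log₂(17) = 330 + 189·4.0875 = 1102.5375 ms.
RT(4) = 330 + 189·log₂(5) = 330 + 189·2.3219 = 768.8391 ms.
Difference = 1102.5375 − 768.8391 = 333.6984 ≈ 333.7 ms.

333.7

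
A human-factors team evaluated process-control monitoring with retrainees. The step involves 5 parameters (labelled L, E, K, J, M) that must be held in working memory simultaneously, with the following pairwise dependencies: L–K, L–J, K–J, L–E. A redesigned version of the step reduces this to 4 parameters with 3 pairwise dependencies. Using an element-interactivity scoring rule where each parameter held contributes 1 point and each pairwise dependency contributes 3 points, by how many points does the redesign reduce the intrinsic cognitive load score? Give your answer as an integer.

Original: 5 × 1 + 4 × 3 = 5 + 12 = 17.
Redesigned: 4 × 1 + 3 × 3 = 4 + 9 = 13.
Reduction = 17 − 13 = 4.

4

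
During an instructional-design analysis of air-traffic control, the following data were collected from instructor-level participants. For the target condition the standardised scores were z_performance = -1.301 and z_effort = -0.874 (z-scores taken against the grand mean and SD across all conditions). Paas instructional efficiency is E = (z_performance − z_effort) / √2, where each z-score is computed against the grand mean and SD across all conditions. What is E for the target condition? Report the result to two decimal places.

z_P − z_E = -1.301 − (-0.874) = -0.4270.
E = -0.4270 / √2 = -0.4270 / 1.41421 = -0.3019 ≈ -0.30.

-0.30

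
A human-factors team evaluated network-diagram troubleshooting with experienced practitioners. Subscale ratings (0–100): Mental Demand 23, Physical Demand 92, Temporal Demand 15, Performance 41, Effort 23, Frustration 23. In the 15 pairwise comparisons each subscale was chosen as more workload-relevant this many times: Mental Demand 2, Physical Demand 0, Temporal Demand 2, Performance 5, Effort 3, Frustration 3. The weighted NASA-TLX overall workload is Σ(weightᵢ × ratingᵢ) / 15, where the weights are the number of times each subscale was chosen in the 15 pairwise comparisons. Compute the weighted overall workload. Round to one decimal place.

27.9

The tallies are the weights (they sum to 15).
Weighted sum = 2·23 + 0·92 + 2·15 + 5·41 + 3·23 + 3·23
            = 46 + 0 + 30 + 205 + 69 + 69 = 419.
Overall workload = 419 / 15 = 27.9333 ≈ 27.9.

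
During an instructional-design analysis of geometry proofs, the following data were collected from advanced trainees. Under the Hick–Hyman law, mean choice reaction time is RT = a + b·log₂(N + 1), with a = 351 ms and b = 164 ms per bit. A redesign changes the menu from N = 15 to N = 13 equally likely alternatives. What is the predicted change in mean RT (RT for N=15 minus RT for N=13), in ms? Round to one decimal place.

RT(15) = 351 + 164·log₂(16) = 351 + 164·4.0000 = 1007.0000 ms.
RT(13) = 351 + 164·log₂(14) = 351 + 164·3.8074 = 975.4136 ms.
Difference = 1007.0000 − 975.4136 = 31.5864 ≈ 31.6 ms.

31.6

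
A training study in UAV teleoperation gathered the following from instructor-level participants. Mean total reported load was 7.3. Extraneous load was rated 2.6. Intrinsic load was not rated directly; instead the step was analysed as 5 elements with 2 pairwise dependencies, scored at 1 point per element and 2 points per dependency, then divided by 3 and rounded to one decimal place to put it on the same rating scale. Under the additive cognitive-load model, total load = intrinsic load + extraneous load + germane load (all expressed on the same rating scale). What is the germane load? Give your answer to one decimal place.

Intrinsic (element-interactivity): (5 × 1 + 2 × 2) / 3 = 9 / 3 = 3.0000 → 3.0.
germane load = total − intrinsic − extraneous
             = 7.3 − 3.0 − 2.6 = 1.7.

1.7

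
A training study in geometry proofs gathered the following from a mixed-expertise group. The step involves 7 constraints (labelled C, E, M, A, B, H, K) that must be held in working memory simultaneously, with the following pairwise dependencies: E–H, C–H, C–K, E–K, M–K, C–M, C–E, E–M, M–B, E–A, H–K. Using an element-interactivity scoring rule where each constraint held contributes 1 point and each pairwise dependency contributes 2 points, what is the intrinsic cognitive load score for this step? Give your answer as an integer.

Count of constraints held simultaneously: 7.
Count of pairwise dependencies listed: 11.
Element contribution: 7 × 1 = 7.
Interaction contribution: 11 × 2 = 22.
Intrinsic load = 7 + 22 = 29.

29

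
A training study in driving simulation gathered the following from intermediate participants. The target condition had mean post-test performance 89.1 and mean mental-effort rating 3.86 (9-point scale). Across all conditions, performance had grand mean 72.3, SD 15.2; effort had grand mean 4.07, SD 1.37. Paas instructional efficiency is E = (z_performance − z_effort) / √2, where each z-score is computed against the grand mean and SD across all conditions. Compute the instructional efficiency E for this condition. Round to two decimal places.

0.89

z_performance = (89.1 − 72.3) / 15.2 = 16.8000 / 15.2 = 1.1053.
z_effort = (3.86 − 4.07) / 1.37 = -0.2100 / 1.37 = -0.1533.
z_P − z_E = 1.1053 − (-0.1533) = 1.2586.
E = 1.2586 / √2 = 1.2586 / 1.41421 = 0.8900 ≈ 0.89.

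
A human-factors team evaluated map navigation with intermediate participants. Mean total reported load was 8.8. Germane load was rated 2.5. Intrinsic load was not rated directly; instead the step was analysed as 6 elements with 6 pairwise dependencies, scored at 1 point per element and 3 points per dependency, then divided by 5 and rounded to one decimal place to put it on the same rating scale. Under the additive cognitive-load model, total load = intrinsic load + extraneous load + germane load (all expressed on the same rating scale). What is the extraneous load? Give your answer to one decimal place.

1.5

Intrinsic (element-interactivity): (6 × 1 + 6 × 3) / 5 = 24 / 5 = 4.8000 → 4.8.
extraneous load = total − intrinsic − germane
             = 8.8 − 4.8 − 2.5 = 1.5.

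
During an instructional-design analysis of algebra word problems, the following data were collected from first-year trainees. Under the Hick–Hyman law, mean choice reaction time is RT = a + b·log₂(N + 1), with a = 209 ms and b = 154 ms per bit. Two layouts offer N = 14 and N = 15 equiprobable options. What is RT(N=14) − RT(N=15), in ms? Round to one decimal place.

-14.3

RT(14) = 209 + 154·log₂(15) = 209 + 154·3.9069 = 810.6626 ms.
RT(15) = 209 + 154·log₂(16) = 209 + 154·4.0000 = 825.0000 ms.
Difference = 810.6626 − 825.0000 = -14.3374 ≈ -14.3 ms.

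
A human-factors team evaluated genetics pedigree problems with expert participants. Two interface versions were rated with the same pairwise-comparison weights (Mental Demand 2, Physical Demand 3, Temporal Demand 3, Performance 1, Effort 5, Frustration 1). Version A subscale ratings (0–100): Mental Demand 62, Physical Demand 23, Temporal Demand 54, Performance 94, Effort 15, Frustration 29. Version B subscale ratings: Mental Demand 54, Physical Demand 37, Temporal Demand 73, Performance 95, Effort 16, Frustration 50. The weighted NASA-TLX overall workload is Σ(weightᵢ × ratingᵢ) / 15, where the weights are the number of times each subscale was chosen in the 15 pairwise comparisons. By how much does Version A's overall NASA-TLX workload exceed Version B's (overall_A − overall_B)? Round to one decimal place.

Version A weighted sum = 2·62 + 3·23 + 3·54 + 1·94 + 5·15 + 1·29 = 124 + 69 + 162 + 94 + 75 + 29 = 553; overall_A = 553/15 = 36.8667.
Version B weighted sum = 2·54 + 3·37 + 3·73 + 1·95 + 5·16 + 1·50 = 108 + 111 + 219 + 95 + 80 + 50 = 663; overall_B = 663/15 = 44.2000.
Difference = 36.8667 − 44.2000 = -7.3333 ≈ -7.3.

-7.3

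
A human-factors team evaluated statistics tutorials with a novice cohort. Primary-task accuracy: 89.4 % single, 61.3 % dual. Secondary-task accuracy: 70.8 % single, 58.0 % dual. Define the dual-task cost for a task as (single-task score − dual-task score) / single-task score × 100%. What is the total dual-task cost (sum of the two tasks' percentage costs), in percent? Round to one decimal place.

Primary cost = (89.4 − 61.3) / 89.4 × 100% = 31.4318%.
Secondary cost = (70.8 − 58.0) / 70.8 × 100% = 18.0791%.
Total = 31.4318% + 18.0791% = 49.5109% ≈ 49.5%.

49.5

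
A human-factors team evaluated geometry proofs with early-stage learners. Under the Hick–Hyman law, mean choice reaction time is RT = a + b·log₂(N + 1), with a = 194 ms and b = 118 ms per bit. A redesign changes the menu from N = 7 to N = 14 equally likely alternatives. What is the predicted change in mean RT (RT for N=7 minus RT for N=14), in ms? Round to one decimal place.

-107.0

RT(7) = 194 + 118·log₂(8) = 194 + 118·3.0000 = 548.0000 ms.
RT(14) = 194 + 118·log₂(15) = 194 + 118·3.9069 = 655.0142 ms.
Difference = 548.0000 − 655.0142 = -107.0142 ≈ -107.0 ms.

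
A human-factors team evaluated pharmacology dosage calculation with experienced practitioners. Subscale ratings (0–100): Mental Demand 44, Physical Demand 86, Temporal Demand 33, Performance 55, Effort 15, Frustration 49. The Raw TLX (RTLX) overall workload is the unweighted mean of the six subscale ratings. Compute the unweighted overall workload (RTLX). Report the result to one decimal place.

Sum of ratings = 44 + 86 + 33 + 55 + 15 + 49 = 282.
RTLX = 282 / 6 = 47.0000 ≈ 47.0.

47.0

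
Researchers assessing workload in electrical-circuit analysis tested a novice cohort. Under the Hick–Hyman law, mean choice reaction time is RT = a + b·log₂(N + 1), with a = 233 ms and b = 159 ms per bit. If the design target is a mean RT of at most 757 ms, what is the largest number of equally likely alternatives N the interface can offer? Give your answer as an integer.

Set 233 + 159·log₂(N + 1) ≤ 757.
log₂(N + 1) ≤ (757 − 233) / 159 = 3.2956.
N + 1 ≤ 2^3.2956 = 9.8192.
N ≤ 8.8192, so the largest integer N is 8.

8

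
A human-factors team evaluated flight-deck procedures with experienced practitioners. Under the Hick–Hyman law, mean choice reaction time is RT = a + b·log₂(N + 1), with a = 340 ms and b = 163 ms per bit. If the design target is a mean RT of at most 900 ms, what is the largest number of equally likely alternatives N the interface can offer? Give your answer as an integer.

Set 340 + 163·log₂(N + 1) ≤ 900.
log₂(N + 1) ≤ (900 − 340) / 163 = 3.4356.
N + 1 ≤ 2^3.4356 = 10.8198.
N ≤ 9.8198, so the largest integer N is 9.

9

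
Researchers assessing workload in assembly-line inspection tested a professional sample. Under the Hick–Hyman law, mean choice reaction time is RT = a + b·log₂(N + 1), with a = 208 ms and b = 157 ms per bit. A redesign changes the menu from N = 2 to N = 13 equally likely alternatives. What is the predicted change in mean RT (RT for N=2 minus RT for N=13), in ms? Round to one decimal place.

RT(2) = 208 + 157·log₂(3) = 208 + 157·1.5850 = 456.8450 ms.
RT(13) = 208 + 157·log₂(14) = 208 + 157·3.8074 = 805.7618 ms.
Difference = 456.8450 − 805.7618 = -348.9168 ≈ -348.9 ms.

-348.9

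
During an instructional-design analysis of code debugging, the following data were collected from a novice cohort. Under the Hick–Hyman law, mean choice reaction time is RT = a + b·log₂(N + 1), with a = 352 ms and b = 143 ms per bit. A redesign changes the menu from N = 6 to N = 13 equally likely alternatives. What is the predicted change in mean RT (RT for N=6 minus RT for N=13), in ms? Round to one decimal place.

RT(6) = 352 + 143·log₂(7) = 352 + 143·2.8074 = 753.4582 ms.
RT(13) = 352 + 143·log₂(14) = 352 + 143·3.8074 = 896.4582 ms.
Difference = 753.4582 − 896.4582 = -143.0000 ≈ -143.0 ms.

-143.0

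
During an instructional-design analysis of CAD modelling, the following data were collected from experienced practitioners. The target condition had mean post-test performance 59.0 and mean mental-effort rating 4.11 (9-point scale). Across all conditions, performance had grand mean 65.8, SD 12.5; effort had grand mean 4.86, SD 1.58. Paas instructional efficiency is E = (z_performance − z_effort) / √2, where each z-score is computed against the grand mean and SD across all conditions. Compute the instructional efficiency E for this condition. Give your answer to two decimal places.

-0.05

z_performance = (59.0 − 65.8) / 12.5 = -6.8000 / 12.5 = -0.5440.
z_effort = (4.11 − 4.86) / 1.58 = -0.7500 / 1.58 = -0.4747.
z_P − z_E = -0.5440 − (-0.4747) = -0.0693.
E = -0.0693 / √2 = -0.0693 / 1.41421 = -0.0490 ≈ -0.05.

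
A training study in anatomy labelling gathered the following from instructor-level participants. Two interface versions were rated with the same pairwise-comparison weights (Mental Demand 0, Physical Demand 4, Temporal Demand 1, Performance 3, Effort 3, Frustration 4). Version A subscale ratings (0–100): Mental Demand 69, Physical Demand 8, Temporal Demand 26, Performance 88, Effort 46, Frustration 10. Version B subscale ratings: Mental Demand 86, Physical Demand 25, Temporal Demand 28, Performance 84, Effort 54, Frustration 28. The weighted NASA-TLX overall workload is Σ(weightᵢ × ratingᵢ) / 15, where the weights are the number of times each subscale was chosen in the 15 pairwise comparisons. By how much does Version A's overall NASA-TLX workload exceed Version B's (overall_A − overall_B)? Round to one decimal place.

Version A weighted sum = 0·69 + 4·8 + 1·26 + 3·88 + 3·46 + 4·10 = 0 + 32 + 26 + 264 + 138 + 40 = 500; overall_A = 500/15 = 33.3333.
Version B weighted sum = 0·86 + 4·25 + 1·28 + 3·84 + 3·54 + 4·28 = 0 + 100 + 28 + 252 + 162 + 112 = 654; overall_B = 654/15 = 43.6000.
Difference = 33.3333 − 43.6000 = -10.2667 ≈ -10.3.

-10.3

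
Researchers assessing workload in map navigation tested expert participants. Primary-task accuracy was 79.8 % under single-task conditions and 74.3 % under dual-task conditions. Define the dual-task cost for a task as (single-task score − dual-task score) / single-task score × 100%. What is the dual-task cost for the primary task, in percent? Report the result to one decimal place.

Cost = (79.8 − 74.3) / 79.8 × 100%
     = 5.5000 / 79.8 × 100% = 6.8922%.
≈ 6.9%.

6.9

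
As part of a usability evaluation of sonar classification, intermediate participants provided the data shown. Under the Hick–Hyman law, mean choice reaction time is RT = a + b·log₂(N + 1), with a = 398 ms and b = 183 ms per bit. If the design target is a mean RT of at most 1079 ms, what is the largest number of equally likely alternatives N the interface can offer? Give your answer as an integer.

12

Set 398 + 183·log₂(N + 1) ≤ 1079.
log₂(N + 1) ≤ (1079 − 398) / 183 = 3.7213.
N + 1 ≤ 2^3.7213 = 13.1893.
N ≤ 12.1893, so the largest integer N is 12.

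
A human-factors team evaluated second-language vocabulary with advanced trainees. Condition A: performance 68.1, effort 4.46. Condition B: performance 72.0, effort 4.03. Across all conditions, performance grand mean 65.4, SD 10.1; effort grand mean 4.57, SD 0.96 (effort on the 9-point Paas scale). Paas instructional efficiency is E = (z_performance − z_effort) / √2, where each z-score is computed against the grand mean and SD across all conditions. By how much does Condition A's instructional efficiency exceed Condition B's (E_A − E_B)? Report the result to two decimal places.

Condition A: z_P = (68.1 − 65.4)/10.1 = 0.2673; z_E = (4.46 − 4.57)/0.96 = -0.1146; E_A = (0.2673 − (-0.1146))/√2 = 0.2700.
Condition B: z_P = (72.0 − 65.4)/10.1 = 0.6535; z_E = (4.03 − 4.57)/0.96 = -0.5625; E_B = (0.6535 − (-0.5625))/√2 = 0.8598.
E_A − E_B = 0.2700 − 0.8598 = -0.5898 ≈ -0.59.

-0.59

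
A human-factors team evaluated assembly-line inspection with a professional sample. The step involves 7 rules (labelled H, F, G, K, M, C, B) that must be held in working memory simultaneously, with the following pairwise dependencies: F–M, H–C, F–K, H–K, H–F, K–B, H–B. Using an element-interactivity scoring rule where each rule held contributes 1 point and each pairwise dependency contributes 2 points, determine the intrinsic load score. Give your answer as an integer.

Count of rules held simultaneously: 7.
Count of pairwise dependencies listed: 7.
Element contribution: 7 × 1 = 7.
Interaction contribution: 7 × 2 = 14.
Intrinsic load = 7 + 14 = 21.

21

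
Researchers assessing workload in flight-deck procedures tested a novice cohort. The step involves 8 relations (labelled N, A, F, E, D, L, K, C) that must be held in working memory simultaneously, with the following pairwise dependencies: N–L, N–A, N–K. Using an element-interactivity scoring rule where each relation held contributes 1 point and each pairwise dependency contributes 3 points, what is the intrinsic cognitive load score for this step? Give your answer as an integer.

Count of relations held simultaneously: 8.
Count of pairwise dependencies listed: 3.
Element contribution: 8 × 1 = 8.
Interaction contribution: 3 × 3 = 9.
Intrinsic load = 8 + 9 = 17.

17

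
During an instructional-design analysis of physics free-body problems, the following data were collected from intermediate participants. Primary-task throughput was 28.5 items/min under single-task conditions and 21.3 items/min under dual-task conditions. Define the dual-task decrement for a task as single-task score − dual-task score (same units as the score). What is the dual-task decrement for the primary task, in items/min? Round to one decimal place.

Decrement = 28.5 − 21.3 = 7.2000 items/min ≈ 7.2 items/min.

7.2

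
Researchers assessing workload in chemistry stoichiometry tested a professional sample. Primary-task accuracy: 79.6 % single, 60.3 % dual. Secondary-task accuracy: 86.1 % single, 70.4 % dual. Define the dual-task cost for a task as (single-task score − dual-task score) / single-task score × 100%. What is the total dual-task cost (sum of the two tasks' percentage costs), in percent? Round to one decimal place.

42.5

Primary cost = (79.6 − 60.3) / 79.6 × 100% = 24.2462%.
Secondary cost = (86.1 − 70.4) / 86.1 × 100% = 18.2346%.
Total = 24.2462% + 18.2346% = 42.4808% ≈ 42.5%.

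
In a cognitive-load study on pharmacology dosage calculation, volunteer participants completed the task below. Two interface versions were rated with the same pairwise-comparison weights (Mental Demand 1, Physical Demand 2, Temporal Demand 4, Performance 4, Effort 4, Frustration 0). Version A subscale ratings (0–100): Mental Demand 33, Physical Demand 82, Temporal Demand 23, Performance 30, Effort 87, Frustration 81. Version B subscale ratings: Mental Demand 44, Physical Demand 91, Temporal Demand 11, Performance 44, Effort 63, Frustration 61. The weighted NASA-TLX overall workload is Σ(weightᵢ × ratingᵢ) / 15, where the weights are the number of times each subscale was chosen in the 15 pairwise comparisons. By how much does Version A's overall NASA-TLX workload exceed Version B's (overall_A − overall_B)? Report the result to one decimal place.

Version A weighted sum = 1·33 + 2·82 + 4·23 + 4·30 + 4·87 + 0·81 = 33 + 164 + 92 + 120 + 348 + 0 = 757; overall_A = 757/15 = 50.4667.
Version B weighted sum = 1·44 + 2·91 + 4·11 + 4·44 + 4·63 + 0·61 = 44 + 182 + 44 + 176 + 252 + 0 = 698; overall_B = 698/15 = 46.5333.
Difference = 50.4667 − 46.5333 = 3.9334 ≈ 3.9.

3.9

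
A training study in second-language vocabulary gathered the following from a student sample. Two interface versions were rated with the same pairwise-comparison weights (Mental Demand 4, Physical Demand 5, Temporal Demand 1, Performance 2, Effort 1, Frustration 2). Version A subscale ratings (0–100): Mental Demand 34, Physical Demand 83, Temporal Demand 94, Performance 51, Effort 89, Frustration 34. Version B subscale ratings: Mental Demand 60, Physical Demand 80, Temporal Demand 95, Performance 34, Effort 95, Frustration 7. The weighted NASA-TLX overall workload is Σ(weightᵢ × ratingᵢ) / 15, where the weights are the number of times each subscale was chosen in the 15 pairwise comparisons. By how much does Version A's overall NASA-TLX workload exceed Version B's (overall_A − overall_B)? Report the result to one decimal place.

-0.5

Version A weighted sum = 4·34 + 5·83 + 1·94 + 2·51 + 1·89 + 2·34 = 136 + 415 + 94 + 102 + 89 + 68 = 904; overall_A = 904/15 = 60.2667.
Version B weighted sum = 4·60 + 5·80 + 1·95 + 2·34 + 1·95 + 2·7 = 240 + 400 + 95 + 68 + 95 + 14 = 912; overall_B = 912/15 = 60.8000.
Difference = 60.2667 − 60.8000 = -0.5333 ≈ -0.5.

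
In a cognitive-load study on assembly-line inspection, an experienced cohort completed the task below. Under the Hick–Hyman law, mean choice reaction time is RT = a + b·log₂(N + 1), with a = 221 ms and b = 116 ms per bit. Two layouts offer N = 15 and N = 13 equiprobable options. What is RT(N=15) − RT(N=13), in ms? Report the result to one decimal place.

22.3

RT(15) = 221 + 116·log₂(16) = 221 + 116·4.0000 = 685.0000 ms.
RT(13) = 221 + 116·log₂(14) = 221 + 116·3.8074 = 662.6584 ms.
Difference = 685.0000 − 662.6584 = 22.3416 ≈ 22.3 ms.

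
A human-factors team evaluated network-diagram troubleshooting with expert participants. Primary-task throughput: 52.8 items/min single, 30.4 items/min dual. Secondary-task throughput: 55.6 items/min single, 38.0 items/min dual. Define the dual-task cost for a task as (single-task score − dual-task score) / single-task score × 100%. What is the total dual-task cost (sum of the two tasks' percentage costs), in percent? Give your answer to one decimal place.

Primary cost = (52.8 − 30.4) / 52.8 × 100% = 42.4242%.
Secondary cost = (55.6 − 38.0) / 55.6 × 100% = 31.6547%.
Total = 42.4242% + 31.6547% = 74.0789% ≈ 74.1%.

74.1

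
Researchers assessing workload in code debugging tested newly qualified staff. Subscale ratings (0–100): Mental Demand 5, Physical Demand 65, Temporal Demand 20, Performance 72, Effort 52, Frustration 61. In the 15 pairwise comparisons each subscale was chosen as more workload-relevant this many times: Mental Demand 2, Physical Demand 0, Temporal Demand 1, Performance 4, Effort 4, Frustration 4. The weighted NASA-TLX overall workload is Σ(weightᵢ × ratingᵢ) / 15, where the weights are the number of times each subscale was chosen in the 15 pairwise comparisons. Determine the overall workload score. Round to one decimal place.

The tallies are the weights (they sum to 15).
Weighted sum = 2·5 + 0·65 + 1·20 + 4·72 + 4·52 + 4·61
            = 10 + 0 + 20 + 288 + 208 + 244 = 770.
Overall workload = 770 / 15 = 51.3333 ≈ 51.3.

51.3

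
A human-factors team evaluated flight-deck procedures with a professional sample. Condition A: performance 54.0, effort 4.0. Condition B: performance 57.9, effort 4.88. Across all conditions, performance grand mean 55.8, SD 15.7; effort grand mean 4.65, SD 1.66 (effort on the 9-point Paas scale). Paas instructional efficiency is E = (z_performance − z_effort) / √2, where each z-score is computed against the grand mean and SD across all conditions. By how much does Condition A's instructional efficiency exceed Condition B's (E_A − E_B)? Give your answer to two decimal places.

0.20

Condition A: z_P = (54.0 − 55.8)/15.7 = -0.1146; z_E = (4.0 − 4.65)/1.66 = -0.3916; E_A = (-0.1146 − (-0.3916))/√2 = 0.1959.
Condition B: z_P = (57.9 − 55.8)/15.7 = 0.1338; z_E = (4.88 − 4.65)/1.66 = 0.1386; E_B = (0.1338 − 0.1386)/√2 = -0.0034.
E_A − E_B = 0.1959 − (-0.0034) = 0.1993 ≈ 0.20.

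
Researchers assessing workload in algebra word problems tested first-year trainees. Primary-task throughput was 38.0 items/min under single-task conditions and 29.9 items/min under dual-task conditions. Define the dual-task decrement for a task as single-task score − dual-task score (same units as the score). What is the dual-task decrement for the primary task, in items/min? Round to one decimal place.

8.1

Decrement = 38.0 − 29.9 = 8.1000 items/min ≈ 8.1 items/min.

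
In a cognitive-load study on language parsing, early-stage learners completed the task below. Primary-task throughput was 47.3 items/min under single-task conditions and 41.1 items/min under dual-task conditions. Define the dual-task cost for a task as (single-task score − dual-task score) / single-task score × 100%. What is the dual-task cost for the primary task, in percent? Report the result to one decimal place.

13.1

Cost = (47.3 − 41.1) / 47.3 × 100%
     = 6.2000 / 47.3 × 100% = 13.1078%.
≈ 13.1%.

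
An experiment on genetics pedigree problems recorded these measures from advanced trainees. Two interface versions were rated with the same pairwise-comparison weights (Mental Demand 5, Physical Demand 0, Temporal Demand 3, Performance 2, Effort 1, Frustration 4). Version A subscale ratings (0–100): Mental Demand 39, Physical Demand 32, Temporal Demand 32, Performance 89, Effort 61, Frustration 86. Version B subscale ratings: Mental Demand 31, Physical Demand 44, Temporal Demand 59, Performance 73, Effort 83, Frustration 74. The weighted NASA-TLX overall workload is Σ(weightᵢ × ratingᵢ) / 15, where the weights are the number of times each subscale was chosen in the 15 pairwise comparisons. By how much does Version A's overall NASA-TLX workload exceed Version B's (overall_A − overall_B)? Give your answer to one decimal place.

1.1

Version A weighted sum = 5·39 + 0·32 + 3·32 + 2·89 + 1·61 + 4·86 = 195 + 0 + 96 + 178 + 61 + 344 = 874; overall_A = 874/15 = 58.2667.
Version B weighted sum = 5·31 + 0·44 + 3·59 + 2·73 + 1·83 + 4·74 = 155 + 0 + 177 + 146 + 83 + 296 = 857; overall_B = 857/15 = 57.1333.
Difference = 58.2667 − 57.1333 = 1.1334 ≈ 1.1.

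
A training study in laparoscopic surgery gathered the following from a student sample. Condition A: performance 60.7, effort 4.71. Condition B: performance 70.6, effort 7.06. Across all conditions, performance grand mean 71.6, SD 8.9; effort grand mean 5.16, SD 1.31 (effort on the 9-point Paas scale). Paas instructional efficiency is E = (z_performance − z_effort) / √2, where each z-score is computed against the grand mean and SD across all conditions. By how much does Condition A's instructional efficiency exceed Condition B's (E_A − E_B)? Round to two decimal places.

0.48

Condition A: z_P = (60.7 − 71.6)/8.9 = -1.2247; z_E = (4.71 − 5.16)/1.31 = -0.3435; E_A = (-1.2247 − (-0.3435))/√2 = -0.6231.
Condition B: z_P = (70.6 − 71.6)/8.9 = -0.1124; z_E = (7.06 − 5.16)/1.31 = 1.4504; E_B = (-0.1124 − 1.4504)/√2 = -1.1051.
E_A − E_B = -0.6231 − (-1.1051) = 0.4820 ≈ 0.48.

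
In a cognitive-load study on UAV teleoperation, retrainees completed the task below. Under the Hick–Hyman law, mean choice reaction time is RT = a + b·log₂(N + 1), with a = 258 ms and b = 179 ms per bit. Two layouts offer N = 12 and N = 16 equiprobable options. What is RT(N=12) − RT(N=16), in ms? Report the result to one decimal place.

RT(12) = 258 + 179·log₂(13) = 258 + 179·3.7004 = 920.3716 ms.
RT(16) = 258 + 179·log₂(17) = 258 + 179·4.0875 = 989.6625 ms.
Difference = 920.3716 − 989.6625 = -69.2909 ≈ -69.3 ms.

-69.3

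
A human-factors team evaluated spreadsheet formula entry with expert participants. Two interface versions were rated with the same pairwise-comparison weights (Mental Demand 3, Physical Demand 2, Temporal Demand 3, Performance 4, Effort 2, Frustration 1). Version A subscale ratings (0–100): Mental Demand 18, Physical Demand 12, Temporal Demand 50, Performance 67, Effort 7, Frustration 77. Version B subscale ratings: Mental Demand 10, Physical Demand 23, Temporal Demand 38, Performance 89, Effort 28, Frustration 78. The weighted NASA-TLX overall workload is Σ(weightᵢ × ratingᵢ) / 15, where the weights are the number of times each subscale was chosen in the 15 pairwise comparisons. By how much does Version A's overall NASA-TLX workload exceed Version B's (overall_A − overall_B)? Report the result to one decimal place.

-6.2

Version A weighted sum = 3·18 + 2·12 + 3·50 + 4·67 + 2·7 + 1·77 = 54 + 24 + 150 + 268 + 14 + 77 = 587; overall_A = 587/15 = 39.1333.
Version B weighted sum = 3·10 + 2·23 + 3·38 + 4·89 + 2·28 + 1·78 = 30 + 46 + 114 + 356 + 56 + 78 = 680; overall_B = 680/15 = 45.3333.
Difference = 39.1333 − 45.3333 = -6.2000 ≈ -6.2.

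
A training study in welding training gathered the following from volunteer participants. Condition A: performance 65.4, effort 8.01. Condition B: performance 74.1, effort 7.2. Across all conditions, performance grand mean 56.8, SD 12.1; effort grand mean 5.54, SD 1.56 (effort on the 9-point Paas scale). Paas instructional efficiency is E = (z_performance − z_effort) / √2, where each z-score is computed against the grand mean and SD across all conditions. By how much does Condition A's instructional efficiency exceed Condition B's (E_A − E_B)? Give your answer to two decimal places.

Condition A: z_P = (65.4 − 56.8)/12.1 = 0.7107; z_E = (8.01 − 5.54)/1.56 = 1.5833; E_A = (0.7107 − 1.5833)/√2 = -0.6170.
Condition B: z_P = (74.1 − 56.8)/12.1 = 1.4298; z_E = (7.2 − 5.54)/1.56 = 1.0641; E_B = (1.4298 − 1.0641)/√2 = 0.2586.
E_A − E_B = -0.6170 − 0.2586 = -0.8756 ≈ -0.88.

-0.88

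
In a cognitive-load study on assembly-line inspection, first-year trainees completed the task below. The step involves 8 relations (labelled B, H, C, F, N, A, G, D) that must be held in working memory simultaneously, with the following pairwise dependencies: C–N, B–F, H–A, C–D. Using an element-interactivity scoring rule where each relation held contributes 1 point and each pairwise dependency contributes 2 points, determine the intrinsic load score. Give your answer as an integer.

Count of relations held simultaneously: 8.
Count of pairwise dependencies listed: 4.
Element contribution: 8 × 1 = 8.
Interaction contribution: 4 × 2 = 8.
Intrinsic load = 8 + 8 = 16.

16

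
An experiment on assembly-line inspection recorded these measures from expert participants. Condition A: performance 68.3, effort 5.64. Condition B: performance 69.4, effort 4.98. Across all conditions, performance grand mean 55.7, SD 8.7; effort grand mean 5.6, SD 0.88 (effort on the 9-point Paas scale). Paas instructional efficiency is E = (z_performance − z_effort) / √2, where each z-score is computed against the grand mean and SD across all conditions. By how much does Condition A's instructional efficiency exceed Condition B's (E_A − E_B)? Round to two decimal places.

-0.62

Condition A: z_P = (68.3 − 55.7)/8.7 = 1.4483; z_E = (5.64 − 5.6)/0.88 = 0.0455; E_A = (1.4483 − 0.0455)/√2 = 0.9919.
Condition B: z_P = (69.4 − 55.7)/8.7 = 1.5747; z_E = (4.98 − 5.6)/0.88 = -0.7045; E_B = (1.5747 − (-0.7045))/√2 = 1.6116.
E_A − E_B = 0.9919 − 1.6116 = -0.6197 ≈ -0.62.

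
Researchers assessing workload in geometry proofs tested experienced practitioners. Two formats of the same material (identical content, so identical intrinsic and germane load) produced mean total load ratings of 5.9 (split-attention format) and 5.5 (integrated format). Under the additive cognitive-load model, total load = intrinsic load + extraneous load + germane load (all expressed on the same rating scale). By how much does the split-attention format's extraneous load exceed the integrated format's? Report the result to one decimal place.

0.4

Intrinsic and germane load are equal across formats, so the difference in total load equals the difference in extraneous load.
Extraneous-load difference = 5.9 − 5.5 = 0.4.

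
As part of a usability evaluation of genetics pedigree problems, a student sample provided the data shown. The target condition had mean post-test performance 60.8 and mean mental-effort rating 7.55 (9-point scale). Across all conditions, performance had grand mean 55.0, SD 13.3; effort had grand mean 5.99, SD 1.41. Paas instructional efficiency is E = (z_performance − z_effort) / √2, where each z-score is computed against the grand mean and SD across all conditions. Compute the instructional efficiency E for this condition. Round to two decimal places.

-0.47

z_performance = (60.8 − 55.0) / 13.3 = 5.8000 / 13.3 = 0.4361.
z_effort = (7.55 − 5.99) / 1.41 = 1.5600 / 1.41 = 1.1064.
z_P − z_E = 0.4361 − 1.1064 = -0.6703.
E = -0.6703 / √2 = -0.6703 / 1.41421 = -0.4740 ≈ -0.47.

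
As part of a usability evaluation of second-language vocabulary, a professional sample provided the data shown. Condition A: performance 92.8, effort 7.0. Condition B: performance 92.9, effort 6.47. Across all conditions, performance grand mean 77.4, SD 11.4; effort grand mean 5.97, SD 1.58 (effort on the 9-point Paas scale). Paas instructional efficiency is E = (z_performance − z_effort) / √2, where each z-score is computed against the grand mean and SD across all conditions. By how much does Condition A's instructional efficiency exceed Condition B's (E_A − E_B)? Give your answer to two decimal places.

Condition A: z_P = (92.8 − 77.4)/11.4 = 1.3509; z_E = (7.0 − 5.97)/1.58 = 0.6519; E_A = (1.3509 − 0.6519)/√2 = 0.4943.
Condition B: z_P = (92.9 − 77.4)/11.4 = 1.3596; z_E = (6.47 − 5.97)/1.58 = 0.3165; E_B = (1.3596 − 0.3165)/√2 = 0.7376.
E_A − E_B = 0.4943 − 0.7376 = -0.2433 ≈ -0.24.

-0.24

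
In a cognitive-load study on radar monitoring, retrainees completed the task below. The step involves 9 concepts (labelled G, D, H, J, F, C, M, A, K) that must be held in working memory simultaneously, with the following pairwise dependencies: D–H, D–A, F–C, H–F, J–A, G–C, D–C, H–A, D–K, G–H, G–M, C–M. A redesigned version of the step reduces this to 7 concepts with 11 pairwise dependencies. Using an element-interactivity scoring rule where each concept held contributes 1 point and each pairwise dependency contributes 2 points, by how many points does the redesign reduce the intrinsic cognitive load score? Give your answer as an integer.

Original: 9 × 1 + 12 × 2 = 9 + 24 = 33.
Redesigned: 7 × 1 + 11 × 2 = 7 + 22 = 29.
Reduction = 33 − 29 = 4.

4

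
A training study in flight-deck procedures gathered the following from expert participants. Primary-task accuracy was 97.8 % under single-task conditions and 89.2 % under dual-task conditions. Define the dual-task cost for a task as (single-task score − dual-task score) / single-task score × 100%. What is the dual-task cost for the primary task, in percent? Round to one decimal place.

8.8

Cost = (97.8 − 89.2) / 97.8 × 100%
     = 8.6000 / 97.8 × 100% = 8.7935%.
≈ 8.8%.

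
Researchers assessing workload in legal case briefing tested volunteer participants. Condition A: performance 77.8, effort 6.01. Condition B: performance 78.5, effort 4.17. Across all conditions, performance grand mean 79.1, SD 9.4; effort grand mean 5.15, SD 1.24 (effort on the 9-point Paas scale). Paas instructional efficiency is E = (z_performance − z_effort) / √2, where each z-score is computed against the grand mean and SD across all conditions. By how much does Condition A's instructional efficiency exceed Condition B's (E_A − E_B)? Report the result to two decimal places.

Condition A: z_P = (77.8 − 79.1)/9.4 = -0.1383; z_E = (6.01 − 5.15)/1.24 = 0.6935; E_A = (-0.1383 − 0.6935)/√2 = -0.5882.
Condition B: z_P = (78.5 − 79.1)/9.4 = -0.0638; z_E = (4.17 − 5.15)/1.24 = -0.7903; E_B = (-0.0638 − (-0.7903))/√2 = 0.5137.
E_A − E_B = -0.5882 − 0.5137 = -1.1019 ≈ -1.10.

-1.10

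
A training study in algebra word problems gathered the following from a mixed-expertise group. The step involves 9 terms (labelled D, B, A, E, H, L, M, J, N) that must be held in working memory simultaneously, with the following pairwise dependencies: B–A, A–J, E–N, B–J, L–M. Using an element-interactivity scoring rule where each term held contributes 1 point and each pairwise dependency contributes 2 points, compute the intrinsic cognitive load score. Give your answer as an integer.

19

Count of terms held simultaneously: 9.
Count of pairwise dependencies listed: 5.
Element contribution: 9 × 1 = 9.
Interaction contribution: 5 × 2 = 10.
Intrinsic load = 9 + 10 = 19.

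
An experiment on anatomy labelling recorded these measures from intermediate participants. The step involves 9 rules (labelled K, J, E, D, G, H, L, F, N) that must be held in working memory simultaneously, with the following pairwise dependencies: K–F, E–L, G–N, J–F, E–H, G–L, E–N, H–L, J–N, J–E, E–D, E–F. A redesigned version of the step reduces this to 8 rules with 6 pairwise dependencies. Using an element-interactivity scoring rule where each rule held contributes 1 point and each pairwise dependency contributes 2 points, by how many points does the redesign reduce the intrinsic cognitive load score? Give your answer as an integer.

13

Original: 9 × 1 + 12 × 2 = 9 + 24 = 33.
Redesigned: 8 × 1 + 6 × 2 = 8 + 12 = 20.
Reduction = 33 − 20 = 13.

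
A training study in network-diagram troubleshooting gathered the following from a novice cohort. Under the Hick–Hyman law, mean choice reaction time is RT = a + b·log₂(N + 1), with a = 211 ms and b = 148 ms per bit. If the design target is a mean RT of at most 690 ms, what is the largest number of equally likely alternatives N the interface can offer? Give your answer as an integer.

8

Set 211 + 148·log₂(N + 1) ≤ 690.
log₂(N + 1) ≤ (690 − 211) / 148 = 3.2365.
N + 1 ≤ 2^3.2365 = 9.4250.
N ≤ 8.4250, so the largest integer N is 8.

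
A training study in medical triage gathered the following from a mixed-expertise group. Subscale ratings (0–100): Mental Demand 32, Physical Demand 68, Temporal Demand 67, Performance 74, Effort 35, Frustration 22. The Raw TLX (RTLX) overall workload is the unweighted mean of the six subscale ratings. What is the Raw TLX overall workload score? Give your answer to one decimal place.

49.7

Sum of ratings = 32 + 68 + 67 + 74 + 35 + 22 = 298.
RTLX = 298 / 6 = 49.6667 ≈ 49.7.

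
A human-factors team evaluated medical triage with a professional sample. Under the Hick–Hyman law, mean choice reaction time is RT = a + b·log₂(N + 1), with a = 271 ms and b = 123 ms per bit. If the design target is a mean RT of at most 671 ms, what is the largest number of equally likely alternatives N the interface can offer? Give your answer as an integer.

Set 271 + 123·log₂(N + 1) ≤ 671.
log₂(N + 1) ≤ (671 − 271) / 123 = 3.2520.
N + 1 ≤ 2^3.2520 = 9.5269.
N ≤ 8.5269, so the largest integer N is 8.

8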